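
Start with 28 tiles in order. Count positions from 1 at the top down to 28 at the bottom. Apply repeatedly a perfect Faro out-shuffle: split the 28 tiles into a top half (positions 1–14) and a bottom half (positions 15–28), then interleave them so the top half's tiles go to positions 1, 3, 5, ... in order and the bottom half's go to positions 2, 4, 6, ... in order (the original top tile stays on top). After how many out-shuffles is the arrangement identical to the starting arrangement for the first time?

The out-shuffle permutes the 28 positions with cycle lengths [1, 1, 2, 6, 18].
Every tile is home exactly when every cycle has completed a whole number of laps, i.e. after lcm(1, 2, 6, 18) = 18 out-shuffles.

18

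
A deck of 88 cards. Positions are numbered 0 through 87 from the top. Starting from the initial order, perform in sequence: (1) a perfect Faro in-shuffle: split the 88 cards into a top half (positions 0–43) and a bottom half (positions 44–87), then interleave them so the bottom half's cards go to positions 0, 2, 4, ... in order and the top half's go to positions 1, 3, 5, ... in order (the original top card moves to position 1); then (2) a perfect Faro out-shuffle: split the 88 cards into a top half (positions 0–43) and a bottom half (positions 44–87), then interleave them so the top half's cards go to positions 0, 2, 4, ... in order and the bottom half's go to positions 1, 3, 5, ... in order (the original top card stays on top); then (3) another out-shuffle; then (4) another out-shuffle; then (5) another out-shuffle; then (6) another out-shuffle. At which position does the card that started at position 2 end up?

73

Track the card from position 2 forward through each operation:
  after op 1 (in-shuffle): 2 → 5
  after op 2 (out-shuffle): 5 → 10
  after op 3 (out-shuffle): 10 → 20
  after op 4 (out-shuffle): 20 → 40
  after op 5 (out-shuffle): 40 → 80
  after op 6 (out-shuffle): 80 → 73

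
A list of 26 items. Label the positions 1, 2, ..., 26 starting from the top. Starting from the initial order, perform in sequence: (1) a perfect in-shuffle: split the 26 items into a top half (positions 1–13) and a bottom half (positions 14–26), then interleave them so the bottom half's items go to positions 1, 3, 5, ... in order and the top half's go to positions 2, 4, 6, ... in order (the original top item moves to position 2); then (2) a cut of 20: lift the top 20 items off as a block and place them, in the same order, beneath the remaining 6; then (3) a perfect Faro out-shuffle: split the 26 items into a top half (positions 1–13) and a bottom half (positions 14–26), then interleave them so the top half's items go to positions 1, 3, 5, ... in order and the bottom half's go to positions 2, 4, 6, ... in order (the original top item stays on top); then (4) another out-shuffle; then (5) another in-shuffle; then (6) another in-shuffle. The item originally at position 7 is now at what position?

8

Track the item from position 7 forward through each operation:
  after op 1 (in-shuffle): 7 → 14
  after op 2 (cut 20): 14 → 20
  after op 3 (out-shuffle): 20 → 14
  after op 4 (out-shuffle): 14 → 2
  after op 5 (in-shuffle): 2 → 4
  after op 6 (in-shuffle): 4 → 8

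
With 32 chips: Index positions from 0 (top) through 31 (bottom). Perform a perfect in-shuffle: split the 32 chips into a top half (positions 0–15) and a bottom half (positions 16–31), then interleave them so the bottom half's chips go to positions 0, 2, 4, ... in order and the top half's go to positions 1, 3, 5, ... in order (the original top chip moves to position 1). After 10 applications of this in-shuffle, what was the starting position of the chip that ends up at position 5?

Work backwards from position 5, undoing one in-shuffle at a time:
5 ← 2 ← 17 ← 8 ← 20 ← 26 ← 29 ← 14 ← 23 ← 11 ← 5
So the chip now at position 5 started at position 5.

5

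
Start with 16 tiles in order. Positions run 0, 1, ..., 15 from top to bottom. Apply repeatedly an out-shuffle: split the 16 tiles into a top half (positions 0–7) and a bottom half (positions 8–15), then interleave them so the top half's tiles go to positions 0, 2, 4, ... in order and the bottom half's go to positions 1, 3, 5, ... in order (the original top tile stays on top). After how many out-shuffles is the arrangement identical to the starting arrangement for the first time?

4

The out-shuffle permutes the 16 positions with cycle lengths [1, 1, 2, 4, 4, 4].
Every tile is home exactly when every cycle has completed a whole number of laps, i.e. after lcm(1, 2, 4) = 4 out-shuffles.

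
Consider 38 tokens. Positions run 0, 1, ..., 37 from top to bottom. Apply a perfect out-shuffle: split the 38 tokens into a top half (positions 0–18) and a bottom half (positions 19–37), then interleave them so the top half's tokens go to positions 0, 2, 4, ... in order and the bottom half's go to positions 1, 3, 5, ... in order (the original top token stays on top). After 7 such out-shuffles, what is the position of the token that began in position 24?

Track the token's position through each out-shuffle:
24 → 11 → 22 → 7 → 14 → 28 → 19 → 1

1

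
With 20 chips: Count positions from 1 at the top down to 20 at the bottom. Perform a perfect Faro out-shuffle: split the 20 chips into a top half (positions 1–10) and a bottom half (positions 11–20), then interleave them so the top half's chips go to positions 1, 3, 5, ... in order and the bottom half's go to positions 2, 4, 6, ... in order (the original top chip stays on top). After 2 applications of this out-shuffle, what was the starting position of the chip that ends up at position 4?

Work backwards from position 4, undoing one out-shuffle at a time:
4 ← 12 ← 16
So the chip now at position 4 started at position 16.

16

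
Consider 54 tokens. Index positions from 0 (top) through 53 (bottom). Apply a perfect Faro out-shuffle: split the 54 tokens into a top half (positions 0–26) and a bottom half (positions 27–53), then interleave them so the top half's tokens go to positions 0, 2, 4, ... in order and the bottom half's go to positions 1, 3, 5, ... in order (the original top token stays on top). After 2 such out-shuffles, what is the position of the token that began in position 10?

40

Track the token's position through each out-shuffle:
10 → 20 → 40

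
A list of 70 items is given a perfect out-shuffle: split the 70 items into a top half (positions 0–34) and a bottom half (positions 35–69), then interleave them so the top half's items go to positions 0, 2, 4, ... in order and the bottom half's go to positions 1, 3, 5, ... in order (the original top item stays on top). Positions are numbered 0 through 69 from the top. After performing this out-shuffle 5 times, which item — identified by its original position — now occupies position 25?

59

Work backwards from position 25, undoing one out-shuffle at a time:
25 ← 47 ← 58 ← 29 ← 49 ← 59
So the item now at position 25 started at position 59.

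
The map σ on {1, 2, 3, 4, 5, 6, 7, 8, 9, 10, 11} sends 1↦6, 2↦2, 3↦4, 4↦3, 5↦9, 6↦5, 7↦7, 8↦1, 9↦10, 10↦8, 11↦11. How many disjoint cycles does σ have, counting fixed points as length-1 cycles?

Cycle decomposition: (1 6 5 9 10 8) (2) (3 4) (7) (11).
5 cycles.

5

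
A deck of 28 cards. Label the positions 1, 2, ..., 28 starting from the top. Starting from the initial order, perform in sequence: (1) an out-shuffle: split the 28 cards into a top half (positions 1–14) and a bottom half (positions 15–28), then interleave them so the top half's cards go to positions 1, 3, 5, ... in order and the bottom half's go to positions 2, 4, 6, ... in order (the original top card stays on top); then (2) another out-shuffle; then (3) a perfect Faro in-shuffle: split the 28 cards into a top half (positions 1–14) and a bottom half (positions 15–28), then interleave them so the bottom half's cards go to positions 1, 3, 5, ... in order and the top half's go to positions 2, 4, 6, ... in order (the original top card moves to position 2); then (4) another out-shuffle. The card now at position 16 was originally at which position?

17

Undo the operations in reverse order, starting from position 16:
  undo op 4 (out-shuffle, from bottom half): 16 ← 22
  undo op 3 (in-shuffle, from top half): 22 ← 11
  undo op 2 (out-shuffle, from top half): 11 ← 6
  undo op 1 (out-shuffle, from bottom half): 6 ← 17
So the card at position 16 came from original position 17.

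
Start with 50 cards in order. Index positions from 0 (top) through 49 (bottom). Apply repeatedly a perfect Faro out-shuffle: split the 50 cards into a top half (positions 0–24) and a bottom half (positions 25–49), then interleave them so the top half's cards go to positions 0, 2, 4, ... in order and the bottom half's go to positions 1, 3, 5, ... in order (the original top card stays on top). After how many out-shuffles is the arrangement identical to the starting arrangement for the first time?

The out-shuffle permutes the 50 positions with cycle lengths [1, 1, 3, 3, 21, 21].
Every card is home exactly when every cycle has completed a whole number of laps, i.e. after lcm(1, 3, 21) = 21 out-shuffles.

21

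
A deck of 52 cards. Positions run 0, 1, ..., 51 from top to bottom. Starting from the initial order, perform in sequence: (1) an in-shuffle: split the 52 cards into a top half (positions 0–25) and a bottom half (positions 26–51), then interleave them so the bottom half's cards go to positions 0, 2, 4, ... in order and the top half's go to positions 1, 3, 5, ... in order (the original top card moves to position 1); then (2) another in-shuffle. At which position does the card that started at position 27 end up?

5

Track the card from position 27 forward through each operation:
  after op 1 (in-shuffle): 27 → 2
  after op 2 (in-shuffle): 2 → 5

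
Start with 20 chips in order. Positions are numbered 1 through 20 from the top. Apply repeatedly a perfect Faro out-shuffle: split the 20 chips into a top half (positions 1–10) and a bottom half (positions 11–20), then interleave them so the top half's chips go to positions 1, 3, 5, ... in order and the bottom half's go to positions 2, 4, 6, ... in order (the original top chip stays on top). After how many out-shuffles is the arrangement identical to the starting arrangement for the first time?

The out-shuffle permutes the 20 positions with cycle lengths [1, 1, 18].
Every chip is home exactly when every cycle has completed a whole number of laps, i.e. after lcm(1, 18) = 18 out-shuffles.

18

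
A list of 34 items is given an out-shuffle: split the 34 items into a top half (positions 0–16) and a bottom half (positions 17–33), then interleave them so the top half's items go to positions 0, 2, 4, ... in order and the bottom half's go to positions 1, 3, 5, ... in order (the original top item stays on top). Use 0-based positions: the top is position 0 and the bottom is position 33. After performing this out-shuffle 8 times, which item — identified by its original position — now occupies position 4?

Work backwards from position 4, undoing one out-shuffle at a time:
4 ← 2 ← 1 ← 17 ← 25 ← 29 ← 31 ← 32 ← 16
So the item now at position 4 started at position 16.

16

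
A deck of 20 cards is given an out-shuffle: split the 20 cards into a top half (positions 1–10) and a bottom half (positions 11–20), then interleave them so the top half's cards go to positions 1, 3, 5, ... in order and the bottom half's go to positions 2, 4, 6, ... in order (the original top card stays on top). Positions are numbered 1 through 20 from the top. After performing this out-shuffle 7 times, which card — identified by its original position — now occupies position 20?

Work backwards from position 20, undoing one out-shuffle at a time:
20 ← 20 ← 20 ← 20 ← 20 ← 20 ← 20 ← 20
So the card now at position 20 started at position 20.

20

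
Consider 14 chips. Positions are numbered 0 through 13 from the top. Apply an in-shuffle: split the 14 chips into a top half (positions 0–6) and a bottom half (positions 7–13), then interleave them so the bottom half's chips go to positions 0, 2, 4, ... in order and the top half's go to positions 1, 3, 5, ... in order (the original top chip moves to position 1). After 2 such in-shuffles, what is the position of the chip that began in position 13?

Track the chip's position through each in-shuffle:
13 → 12 → 10

10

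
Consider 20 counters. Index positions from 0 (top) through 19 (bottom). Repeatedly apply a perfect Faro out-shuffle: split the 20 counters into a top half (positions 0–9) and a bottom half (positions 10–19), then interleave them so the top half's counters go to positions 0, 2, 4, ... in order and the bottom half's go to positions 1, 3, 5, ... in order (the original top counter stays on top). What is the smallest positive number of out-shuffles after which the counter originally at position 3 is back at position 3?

18

Follow position 3 under repeated out-shuffles:
3 → 6 → 12 → 5 → 10 → 1 → 2 → 4 → 8 → 16 → 13 → 7 → 14 → 9 → 18 → 17 → 15 → 11 → 3
It first returns after 18 out-shuffles.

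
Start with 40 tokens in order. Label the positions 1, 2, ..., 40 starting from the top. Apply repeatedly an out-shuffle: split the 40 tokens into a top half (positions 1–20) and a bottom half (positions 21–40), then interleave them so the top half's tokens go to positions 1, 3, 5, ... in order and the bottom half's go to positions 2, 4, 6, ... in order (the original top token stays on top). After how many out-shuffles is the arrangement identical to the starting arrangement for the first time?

The out-shuffle permutes the 40 positions with cycle lengths [1, 1, 2, 12, 12, 12].
Every token is home exactly when every cycle has completed a whole number of laps, i.e. after lcm(1, 2, 12) = 12 out-shuffles.

12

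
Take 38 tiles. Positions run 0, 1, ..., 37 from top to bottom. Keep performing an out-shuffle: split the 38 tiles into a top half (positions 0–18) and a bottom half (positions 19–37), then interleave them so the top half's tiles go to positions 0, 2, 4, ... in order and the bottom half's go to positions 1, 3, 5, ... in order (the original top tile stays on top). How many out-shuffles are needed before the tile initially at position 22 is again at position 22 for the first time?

Follow position 22 under repeated out-shuffles:
22 → 7 → 14 → 28 → 19 → 1 → 2 → 4 → ... → 22 (length 36)
It first returns after 36 out-shuffles.

36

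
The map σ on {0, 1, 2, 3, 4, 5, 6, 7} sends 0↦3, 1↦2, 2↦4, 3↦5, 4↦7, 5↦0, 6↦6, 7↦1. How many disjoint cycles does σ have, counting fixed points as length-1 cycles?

Cycle decomposition: (0 3 5) (1 2 4 7) (6).
3 cycles.

3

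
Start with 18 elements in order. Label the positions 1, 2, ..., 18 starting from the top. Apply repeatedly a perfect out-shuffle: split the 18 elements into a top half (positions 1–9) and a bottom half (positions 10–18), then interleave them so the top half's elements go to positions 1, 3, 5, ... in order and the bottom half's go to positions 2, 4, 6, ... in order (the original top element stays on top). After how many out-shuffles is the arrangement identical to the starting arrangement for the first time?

The out-shuffle permutes the 18 positions with cycle lengths [1, 1, 8, 8].
Every element is home exactly when every cycle has completed a whole number of laps, i.e. after lcm(1, 8) = 8 out-shuffles.

8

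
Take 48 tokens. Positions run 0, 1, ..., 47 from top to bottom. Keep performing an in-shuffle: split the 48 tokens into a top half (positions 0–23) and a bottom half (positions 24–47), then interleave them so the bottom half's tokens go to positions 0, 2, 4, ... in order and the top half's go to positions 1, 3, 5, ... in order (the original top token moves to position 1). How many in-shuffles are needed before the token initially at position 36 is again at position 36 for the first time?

Follow position 36 under repeated in-shuffles:
36 → 24 → 0 → 1 → 3 → 7 → 15 → 31 → ... → 36 (length 21)
It first returns after 21 in-shuffles.

21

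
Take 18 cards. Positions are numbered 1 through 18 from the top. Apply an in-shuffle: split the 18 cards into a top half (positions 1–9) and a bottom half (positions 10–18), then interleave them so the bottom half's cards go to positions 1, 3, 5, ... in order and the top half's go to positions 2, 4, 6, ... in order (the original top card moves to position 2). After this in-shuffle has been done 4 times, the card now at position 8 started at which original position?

Work backwards from position 8, undoing one in-shuffle at a time:
8 ← 4 ← 2 ← 1 ← 10
So the card now at position 8 started at position 10.

10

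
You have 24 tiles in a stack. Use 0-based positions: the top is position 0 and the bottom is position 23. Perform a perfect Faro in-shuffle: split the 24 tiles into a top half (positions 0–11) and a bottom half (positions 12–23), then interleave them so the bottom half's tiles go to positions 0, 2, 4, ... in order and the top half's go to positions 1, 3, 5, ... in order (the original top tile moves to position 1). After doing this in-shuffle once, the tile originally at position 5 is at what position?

Track the tile's position through each in-shuffle:
5 → 11

11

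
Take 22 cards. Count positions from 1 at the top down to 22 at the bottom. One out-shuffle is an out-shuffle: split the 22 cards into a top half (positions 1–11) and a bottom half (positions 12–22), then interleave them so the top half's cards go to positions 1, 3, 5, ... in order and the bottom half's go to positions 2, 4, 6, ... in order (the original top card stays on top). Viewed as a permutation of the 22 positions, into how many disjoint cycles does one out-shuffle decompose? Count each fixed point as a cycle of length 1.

7

Trace each unvisited position around until it returns:
(1) (2 3 5 9 17 12) (4 7 13) (6 11 21 20 18 14) (8 15) (10 19 16) (22)
7 cycles in total.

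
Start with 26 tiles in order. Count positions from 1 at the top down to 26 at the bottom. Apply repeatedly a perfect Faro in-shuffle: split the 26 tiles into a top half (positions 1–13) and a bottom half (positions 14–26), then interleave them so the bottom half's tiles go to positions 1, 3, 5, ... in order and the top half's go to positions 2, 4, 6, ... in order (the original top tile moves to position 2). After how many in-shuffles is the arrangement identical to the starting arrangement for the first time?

18

The in-shuffle permutes the 26 positions with cycle lengths [2, 6, 18].
Every tile is home exactly when every cycle has completed a whole number of laps, i.e. after lcm(2, 6, 18) = 18 in-shuffles.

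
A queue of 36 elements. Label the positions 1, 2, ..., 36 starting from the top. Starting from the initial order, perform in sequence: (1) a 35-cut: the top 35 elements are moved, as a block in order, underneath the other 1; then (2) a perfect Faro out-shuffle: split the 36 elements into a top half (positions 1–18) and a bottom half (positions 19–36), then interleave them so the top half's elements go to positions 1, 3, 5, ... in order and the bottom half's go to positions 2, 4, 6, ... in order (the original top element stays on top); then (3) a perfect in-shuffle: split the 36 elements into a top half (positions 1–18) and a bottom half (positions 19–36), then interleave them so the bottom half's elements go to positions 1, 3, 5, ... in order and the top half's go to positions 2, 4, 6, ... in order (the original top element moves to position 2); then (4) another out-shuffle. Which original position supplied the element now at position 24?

7

Undo the operations in reverse order, starting from position 24:
  undo op 4 (out-shuffle, from bottom half): 24 ← 30
  undo op 3 (in-shuffle, from top half): 30 ← 15
  undo op 2 (out-shuffle, from top half): 15 ← 8
  undo op 1 (cut 35): 8 ← 7
So the element at position 24 came from original position 7.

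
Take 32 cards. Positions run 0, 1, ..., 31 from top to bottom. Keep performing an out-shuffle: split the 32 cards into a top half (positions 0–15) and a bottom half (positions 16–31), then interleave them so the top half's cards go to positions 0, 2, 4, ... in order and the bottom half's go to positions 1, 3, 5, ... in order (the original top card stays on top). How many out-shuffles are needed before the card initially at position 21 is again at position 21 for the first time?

Follow position 21 under repeated out-shuffles:
21 → 11 → 22 → 13 → 26 → 21
It first returns after 5 out-shuffles.

5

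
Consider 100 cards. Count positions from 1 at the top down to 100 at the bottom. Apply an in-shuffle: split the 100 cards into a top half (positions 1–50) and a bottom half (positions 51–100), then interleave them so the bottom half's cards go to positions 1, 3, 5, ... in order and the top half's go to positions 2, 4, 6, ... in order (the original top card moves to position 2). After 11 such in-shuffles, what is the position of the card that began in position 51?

14

Track the card's position through each in-shuffle:
51 → 1 → 2 → 4 → 8 → 16 → 32 → 64 → 27 → 54 → 7 → 14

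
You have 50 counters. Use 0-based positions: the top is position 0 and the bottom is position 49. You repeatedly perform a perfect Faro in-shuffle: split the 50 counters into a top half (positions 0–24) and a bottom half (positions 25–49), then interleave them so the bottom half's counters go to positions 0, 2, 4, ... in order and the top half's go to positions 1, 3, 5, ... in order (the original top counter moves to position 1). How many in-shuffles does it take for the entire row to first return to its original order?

8

The in-shuffle permutes the 50 positions with cycle lengths [2, 8, 8, 8, 8, 8, 8].
Every counter is home exactly when every cycle has completed a whole number of laps, i.e. after lcm(2, 8) = 8 in-shuffles.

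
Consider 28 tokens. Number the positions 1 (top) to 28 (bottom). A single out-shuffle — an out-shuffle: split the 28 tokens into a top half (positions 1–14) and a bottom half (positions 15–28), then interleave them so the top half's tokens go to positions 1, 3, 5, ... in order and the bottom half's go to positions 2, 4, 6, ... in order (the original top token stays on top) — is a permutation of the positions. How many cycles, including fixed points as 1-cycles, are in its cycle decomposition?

5

Trace each unvisited position around until it returns:
(1) (2 3 5 9 17 6 ... len 18) (4 7 13 25 22 16) (10 19) (28)
5 cycles in total.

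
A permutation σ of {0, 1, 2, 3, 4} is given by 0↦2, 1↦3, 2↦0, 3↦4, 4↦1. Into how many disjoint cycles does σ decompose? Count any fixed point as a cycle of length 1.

2

Cycle decomposition: (0 2) (1 3 4).
2 cycles.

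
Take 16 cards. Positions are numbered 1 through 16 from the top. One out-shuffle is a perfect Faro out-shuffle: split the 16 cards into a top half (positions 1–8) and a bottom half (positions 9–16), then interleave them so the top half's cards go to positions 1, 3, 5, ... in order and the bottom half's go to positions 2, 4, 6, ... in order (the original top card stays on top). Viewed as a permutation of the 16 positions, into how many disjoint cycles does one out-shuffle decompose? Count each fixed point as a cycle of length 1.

6

Trace each unvisited position around until it returns:
(1) (2 3 5 9) (4 7 13 10) (6 11) (8 15 14 12) (16)
6 cycles in total.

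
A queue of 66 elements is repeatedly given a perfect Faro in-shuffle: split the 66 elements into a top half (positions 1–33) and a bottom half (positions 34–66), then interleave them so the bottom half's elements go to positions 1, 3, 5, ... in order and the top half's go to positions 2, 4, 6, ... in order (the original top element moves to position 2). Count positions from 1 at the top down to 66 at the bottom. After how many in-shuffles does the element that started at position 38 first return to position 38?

Follow position 38 under repeated in-shuffles:
38 → 9 → 18 → 36 → 5 → 10 → 20 → 40 → ... → 38 (length 66)
It first returns after 66 in-shuffles.

66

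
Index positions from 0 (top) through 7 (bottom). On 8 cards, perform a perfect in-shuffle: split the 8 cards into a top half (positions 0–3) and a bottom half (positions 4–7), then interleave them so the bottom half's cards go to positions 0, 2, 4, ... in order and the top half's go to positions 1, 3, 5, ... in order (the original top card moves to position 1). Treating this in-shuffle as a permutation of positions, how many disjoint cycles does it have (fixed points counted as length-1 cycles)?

Trace each unvisited position around until it returns:
(0 1 3 7 6 4) (2 5)
2 cycles in total.

2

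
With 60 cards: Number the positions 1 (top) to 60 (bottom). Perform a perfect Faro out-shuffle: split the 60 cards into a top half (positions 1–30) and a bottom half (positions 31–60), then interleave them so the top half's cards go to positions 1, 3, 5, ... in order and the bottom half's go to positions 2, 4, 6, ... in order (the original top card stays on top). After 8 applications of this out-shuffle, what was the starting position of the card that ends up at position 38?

53

Work backwards from position 38, undoing one out-shuffle at a time:
38 ← 49 ← 25 ← 13 ← 7 ← 4 ← 32 ← 46 ← 53
So the card now at position 38 started at position 53.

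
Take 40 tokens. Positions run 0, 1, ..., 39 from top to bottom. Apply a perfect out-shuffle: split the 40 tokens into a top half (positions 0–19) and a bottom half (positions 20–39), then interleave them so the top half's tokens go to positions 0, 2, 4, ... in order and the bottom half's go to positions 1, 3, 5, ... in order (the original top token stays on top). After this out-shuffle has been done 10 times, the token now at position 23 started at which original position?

14

Work backwards from position 23, undoing one out-shuffle at a time:
23 ← 31 ← 35 ← 37 ← 38 ← 19 ← 29 ← 34 ← 17 ← 28 ← 14
So the token now at position 23 started at position 14.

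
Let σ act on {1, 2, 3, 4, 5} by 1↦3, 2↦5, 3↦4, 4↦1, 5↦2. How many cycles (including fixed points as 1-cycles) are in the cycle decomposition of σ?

Cycle decomposition: (1 3 4) (2 5).
2 cycles.

2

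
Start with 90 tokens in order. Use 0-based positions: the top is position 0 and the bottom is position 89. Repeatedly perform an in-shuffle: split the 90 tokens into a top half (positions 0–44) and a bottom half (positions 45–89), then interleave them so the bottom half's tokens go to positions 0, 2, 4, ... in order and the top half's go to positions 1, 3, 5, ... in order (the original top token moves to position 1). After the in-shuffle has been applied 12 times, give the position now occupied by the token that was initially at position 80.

Track the token's position through each in-shuffle:
80 → 70 → 50 → 10 → 21 → 43 → 87 → 84 → 78 → 66 → 42 → 85 → 80

80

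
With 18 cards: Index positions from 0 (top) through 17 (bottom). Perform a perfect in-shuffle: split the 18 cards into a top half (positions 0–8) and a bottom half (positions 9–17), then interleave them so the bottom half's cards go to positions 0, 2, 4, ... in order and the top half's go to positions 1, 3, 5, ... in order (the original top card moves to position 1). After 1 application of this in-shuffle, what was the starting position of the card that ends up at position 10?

Work backwards from position 10, undoing one in-shuffle at a time:
10 ← 14
So the card now at position 10 started at position 14.

14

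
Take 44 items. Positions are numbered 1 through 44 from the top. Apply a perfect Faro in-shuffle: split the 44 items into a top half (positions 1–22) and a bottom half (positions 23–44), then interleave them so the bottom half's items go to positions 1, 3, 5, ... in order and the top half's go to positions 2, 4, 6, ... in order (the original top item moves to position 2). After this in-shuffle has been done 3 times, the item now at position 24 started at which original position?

Work backwards from position 24, undoing one in-shuffle at a time:
24 ← 12 ← 6 ← 3
So the item now at position 24 started at position 3.

3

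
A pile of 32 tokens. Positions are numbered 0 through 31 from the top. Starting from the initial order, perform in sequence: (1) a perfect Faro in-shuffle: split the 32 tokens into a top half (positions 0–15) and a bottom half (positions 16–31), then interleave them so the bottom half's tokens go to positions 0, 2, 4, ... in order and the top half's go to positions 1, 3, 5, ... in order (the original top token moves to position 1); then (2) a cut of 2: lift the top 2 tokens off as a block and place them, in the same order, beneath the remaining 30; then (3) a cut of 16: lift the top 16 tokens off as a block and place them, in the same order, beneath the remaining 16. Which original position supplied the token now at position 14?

16

Undo the operations in reverse order, starting from position 14:
  undo op 3 (cut 16): 14 ← 30
  undo op 2 (cut 2): 30 ← 0
  undo op 1 (in-shuffle, from bottom half): 0 ← 16
So the token at position 14 came from original position 16.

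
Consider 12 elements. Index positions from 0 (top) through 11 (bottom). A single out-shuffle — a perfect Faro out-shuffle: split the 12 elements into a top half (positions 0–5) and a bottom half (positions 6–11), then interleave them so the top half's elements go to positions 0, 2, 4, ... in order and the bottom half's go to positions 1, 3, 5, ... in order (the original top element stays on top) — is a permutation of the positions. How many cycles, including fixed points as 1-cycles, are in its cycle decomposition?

Trace each unvisited position around until it returns:
(0) (1 2 4 8 5 10 9 7 3 6) (11)
3 cycles in total.

3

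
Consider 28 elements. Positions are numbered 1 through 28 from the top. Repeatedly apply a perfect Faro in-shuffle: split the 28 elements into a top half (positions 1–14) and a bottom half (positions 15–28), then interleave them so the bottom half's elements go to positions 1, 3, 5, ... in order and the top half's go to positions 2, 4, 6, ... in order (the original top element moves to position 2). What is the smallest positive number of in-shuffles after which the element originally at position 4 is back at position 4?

28

Follow position 4 under repeated in-shuffles:
4 → 8 → 16 → 3 → 6 → 12 → 24 → 19 → ... → 4 (length 28)
It first returns after 28 in-shuffles.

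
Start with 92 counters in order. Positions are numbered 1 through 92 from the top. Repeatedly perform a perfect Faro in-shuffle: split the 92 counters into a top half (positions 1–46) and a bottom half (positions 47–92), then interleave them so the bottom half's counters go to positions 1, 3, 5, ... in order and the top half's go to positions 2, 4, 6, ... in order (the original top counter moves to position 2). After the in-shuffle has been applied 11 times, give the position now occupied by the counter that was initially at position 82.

71

Track the counter's position through each in-shuffle:
82 → 71 → 49 → 5 → 10 → 20 → 40 → 80 → 67 → 41 → 82 → 71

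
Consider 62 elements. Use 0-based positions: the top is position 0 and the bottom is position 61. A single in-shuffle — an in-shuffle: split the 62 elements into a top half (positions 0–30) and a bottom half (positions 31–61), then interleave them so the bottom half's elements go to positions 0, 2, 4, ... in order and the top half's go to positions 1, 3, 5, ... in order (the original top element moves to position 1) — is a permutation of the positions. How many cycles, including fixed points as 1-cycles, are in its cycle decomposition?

Trace each unvisited position around until it returns:
(0 1 3 7 15 31) (2 5 11 23 47 32) (4 9 19 39 16 33) (6 13 27 55 48 34) (8 17 35) (10 21 43 24 49 36) (12 25 51 40 18 37) (14 29 59 56 50 38) ... plus 4 more
12 cycles in total.

12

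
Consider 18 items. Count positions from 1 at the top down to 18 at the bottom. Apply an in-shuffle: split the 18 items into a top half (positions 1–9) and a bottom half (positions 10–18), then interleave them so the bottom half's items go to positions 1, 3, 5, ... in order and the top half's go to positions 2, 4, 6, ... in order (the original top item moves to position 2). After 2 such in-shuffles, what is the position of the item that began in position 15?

3

Track the item's position through each in-shuffle:
15 → 11 → 3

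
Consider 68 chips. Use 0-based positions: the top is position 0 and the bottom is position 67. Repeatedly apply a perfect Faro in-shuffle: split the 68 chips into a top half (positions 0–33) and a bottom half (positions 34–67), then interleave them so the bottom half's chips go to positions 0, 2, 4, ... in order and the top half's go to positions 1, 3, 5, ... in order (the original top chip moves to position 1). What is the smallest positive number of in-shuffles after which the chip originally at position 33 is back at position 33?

Follow position 33 under repeated in-shuffles:
33 → 67 → 66 → 64 → 60 → 52 → 36 → 4 → ... → 33 (length 22)
It first returns after 22 in-shuffles.

22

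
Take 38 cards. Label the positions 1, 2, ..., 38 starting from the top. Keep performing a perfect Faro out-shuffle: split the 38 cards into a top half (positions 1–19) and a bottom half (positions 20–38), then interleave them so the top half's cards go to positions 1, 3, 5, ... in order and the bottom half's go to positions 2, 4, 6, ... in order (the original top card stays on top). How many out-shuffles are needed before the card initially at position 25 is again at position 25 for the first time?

Follow position 25 under repeated out-shuffles:
25 → 12 → 23 → 8 → 15 → 29 → 20 → 2 → ... → 25 (length 36)
It first returns after 36 out-shuffles.

36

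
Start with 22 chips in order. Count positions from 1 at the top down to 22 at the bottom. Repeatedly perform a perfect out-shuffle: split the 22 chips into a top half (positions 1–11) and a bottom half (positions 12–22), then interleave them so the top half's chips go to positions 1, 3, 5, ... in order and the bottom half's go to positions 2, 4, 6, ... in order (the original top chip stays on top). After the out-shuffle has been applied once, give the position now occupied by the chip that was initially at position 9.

17

Track the chip's position through each out-shuffle:
9 → 17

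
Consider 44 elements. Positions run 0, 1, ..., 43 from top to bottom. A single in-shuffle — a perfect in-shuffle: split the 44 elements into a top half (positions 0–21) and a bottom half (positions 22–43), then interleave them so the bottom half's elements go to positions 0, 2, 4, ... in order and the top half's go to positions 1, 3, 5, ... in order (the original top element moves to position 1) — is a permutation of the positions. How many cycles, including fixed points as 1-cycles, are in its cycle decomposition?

7

Trace each unvisited position around until it returns:
(0 1 3 7 15 31 ... len 12) (2 5 11 23) (4 9 19 39 34 24) (6 13 27 10 21 43 ... len 12) (8 17 35 26) (14 29) (20 41 38 32)
7 cycles in total.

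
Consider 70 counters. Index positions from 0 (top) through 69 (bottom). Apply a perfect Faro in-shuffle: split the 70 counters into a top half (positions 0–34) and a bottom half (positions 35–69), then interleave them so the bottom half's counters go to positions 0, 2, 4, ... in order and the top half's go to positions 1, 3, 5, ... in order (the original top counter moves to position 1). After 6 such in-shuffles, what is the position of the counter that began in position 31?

Track the counter's position through each in-shuffle:
31 → 63 → 56 → 42 → 14 → 29 → 59

59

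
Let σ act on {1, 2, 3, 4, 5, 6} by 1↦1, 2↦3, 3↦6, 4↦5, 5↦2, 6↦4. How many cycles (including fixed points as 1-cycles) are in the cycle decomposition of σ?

2

Cycle decomposition: (1) (2 3 6 4 5).
2 cycles.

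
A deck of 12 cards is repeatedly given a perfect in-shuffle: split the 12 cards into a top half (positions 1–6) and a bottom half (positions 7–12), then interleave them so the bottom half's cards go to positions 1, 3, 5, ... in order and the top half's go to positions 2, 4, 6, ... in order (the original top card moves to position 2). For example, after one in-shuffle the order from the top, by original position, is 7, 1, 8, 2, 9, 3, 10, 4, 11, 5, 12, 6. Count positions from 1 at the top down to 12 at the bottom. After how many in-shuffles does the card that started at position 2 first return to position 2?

12

Follow position 2 under repeated in-shuffles:
2 → 4 → 8 → 3 → 6 → 12 → 11 → 9 → 5 → 10 → 7 → 1 → 2
It first returns after 12 in-shuffles.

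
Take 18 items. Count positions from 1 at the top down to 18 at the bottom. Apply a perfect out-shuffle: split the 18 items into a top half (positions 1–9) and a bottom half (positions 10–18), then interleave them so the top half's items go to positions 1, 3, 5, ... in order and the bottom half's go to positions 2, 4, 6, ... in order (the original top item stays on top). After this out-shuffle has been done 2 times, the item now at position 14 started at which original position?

Work backwards from position 14, undoing one out-shuffle at a time:
14 ← 16 ← 17
So the item now at position 14 started at position 17.

17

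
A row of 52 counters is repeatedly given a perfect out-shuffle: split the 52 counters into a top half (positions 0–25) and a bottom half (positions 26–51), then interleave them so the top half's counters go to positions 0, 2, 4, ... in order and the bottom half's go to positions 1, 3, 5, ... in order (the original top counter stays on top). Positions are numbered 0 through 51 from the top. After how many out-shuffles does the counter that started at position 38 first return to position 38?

Follow position 38 under repeated out-shuffles:
38 → 25 → 50 → 49 → 47 → 43 → 35 → 19 → 38
It first returns after 8 out-shuffles.

8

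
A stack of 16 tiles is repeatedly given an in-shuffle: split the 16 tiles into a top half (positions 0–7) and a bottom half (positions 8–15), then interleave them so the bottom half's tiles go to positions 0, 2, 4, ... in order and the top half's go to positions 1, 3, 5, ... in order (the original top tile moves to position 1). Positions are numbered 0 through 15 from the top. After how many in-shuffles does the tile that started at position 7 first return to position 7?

8

Follow position 7 under repeated in-shuffles:
7 → 15 → 14 → 12 → 8 → 0 → 1 → 3 → 7
It first returns after 8 in-shuffles.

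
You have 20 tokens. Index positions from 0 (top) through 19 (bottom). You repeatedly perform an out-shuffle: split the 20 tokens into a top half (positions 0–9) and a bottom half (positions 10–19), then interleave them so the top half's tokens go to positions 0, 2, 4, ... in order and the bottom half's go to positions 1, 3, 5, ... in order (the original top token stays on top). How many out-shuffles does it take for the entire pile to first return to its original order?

The out-shuffle permutes the 20 positions with cycle lengths [1, 1, 18].
Every token is home exactly when every cycle has completed a whole number of laps, i.e. after lcm(1, 18) = 18 out-shuffles.

18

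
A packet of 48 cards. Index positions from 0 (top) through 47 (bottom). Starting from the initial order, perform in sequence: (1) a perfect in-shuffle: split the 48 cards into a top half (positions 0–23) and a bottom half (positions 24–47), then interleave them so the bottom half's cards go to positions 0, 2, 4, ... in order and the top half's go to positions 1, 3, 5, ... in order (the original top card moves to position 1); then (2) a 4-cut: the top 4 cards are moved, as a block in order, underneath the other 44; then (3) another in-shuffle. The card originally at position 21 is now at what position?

30

Track the card from position 21 forward through each operation:
  after op 1 (in-shuffle): 21 → 43
  after op 2 (cut 4): 43 → 39
  after op 3 (in-shuffle): 39 → 30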